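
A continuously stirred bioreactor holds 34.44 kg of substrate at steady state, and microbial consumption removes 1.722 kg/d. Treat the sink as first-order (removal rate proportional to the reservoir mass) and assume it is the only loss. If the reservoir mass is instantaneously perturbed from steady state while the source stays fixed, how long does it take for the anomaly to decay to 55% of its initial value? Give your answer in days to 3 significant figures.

12.0 d

For a linear reservoir the anomaly decays as exp(−t/τ) with τ = M/F = 34.44/1.722 = 20.00 d.
exp(−t/τ) = 0.55 ⇒ t = −τ ln(0.55) = 20.00 × 0.5978 = 11.96 d.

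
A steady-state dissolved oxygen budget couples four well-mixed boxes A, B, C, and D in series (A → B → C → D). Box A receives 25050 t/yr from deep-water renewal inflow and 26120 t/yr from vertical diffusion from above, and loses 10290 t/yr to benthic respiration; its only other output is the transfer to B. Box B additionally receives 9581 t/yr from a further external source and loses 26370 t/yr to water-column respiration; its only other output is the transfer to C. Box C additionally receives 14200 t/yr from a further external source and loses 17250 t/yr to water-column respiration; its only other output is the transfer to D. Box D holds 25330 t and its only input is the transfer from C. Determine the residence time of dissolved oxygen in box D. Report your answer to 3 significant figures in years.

Box A: F(A→B) = (25050 + 26120) − 10290 = 40880 t/yr.
Box B: F(B→C) = (40880 + 9581) − 26370 = 24091 t/yr.
Box C: F(C→D) = (24091 + 14200) − 17250 = 21041 t/yr.
Box D throughput = its input = 21041 t/yr; τ = 25330 / 21041 = 1.204 yr.

1.20 yr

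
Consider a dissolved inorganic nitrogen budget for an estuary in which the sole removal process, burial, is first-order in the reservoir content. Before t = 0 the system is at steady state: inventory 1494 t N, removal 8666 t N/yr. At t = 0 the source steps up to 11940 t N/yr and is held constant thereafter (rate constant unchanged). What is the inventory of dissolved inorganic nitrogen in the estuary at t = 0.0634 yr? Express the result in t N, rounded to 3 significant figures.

τ = M₀/F₀ = 1494/8666 = 0.1724 yr; rate constant k = 1/τ.
New steady state M_∞ = F₁/k = F₁·τ = 11940 × 0.1724 = 2058.4 t N.
M(t) = M_∞ + (M₀ − M_∞)·e^(−t/τ); t/τ = 0.0634/0.1724 = 0.3678, so e^(−t/τ) = 0.6923.
M(t) = 2058.4 − 564.4 × 0.6923 = 1667.7 t N.

1670 t N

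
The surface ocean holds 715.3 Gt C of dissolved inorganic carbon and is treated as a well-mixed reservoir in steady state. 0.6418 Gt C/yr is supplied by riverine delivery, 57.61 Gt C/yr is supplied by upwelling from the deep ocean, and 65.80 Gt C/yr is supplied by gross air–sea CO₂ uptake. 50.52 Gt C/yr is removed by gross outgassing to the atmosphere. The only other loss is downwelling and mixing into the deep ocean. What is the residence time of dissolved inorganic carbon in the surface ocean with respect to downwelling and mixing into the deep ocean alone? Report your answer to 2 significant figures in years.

9.7 yr

At steady state ΣF_in = ΣF_out.
ΣF_in = 0.6418 + 57.61 + 65.80 = 124.05 Gt C/yr.
Downwelling and mixing into the deep ocean flux = ΣF_in − (50.52) = 124.05 − 50.52 = 73.53 Gt C/yr.
τ = M / F = 715.3 / 73.53 = 9.728 yr.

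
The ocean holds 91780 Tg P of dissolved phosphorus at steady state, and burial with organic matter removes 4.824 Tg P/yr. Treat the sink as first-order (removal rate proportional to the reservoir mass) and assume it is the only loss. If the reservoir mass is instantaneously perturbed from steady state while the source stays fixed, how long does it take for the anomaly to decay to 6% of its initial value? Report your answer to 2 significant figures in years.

For a linear reservoir the anomaly decays as exp(−t/τ) with τ = M/F = 91780/4.824 = 19030 yr.
exp(−t/τ) = 0.06 ⇒ t = −τ ln(0.06) = 19030 × 2.813 = 53530 yr.

54000 yr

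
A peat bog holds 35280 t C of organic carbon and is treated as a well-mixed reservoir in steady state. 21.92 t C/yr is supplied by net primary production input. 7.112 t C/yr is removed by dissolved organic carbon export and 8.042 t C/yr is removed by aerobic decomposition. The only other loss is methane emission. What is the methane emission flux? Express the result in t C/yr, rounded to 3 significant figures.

At steady state ΣF_in = ΣF_out.
ΣF_in = 21.920 t C/yr.
Methane emission flux = ΣF_in − (7.112 + 8.042) = 21.920 − 15.15 = 6.766 t C/yr.

6.77 t C/yr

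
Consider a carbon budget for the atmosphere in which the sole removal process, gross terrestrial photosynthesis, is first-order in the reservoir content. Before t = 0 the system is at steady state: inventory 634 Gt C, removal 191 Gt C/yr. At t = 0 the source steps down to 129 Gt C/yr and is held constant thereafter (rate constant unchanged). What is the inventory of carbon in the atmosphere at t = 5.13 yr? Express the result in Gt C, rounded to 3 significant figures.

Residence time τ = M₀/F₀ = 3.319 yr. The eventual steady state is M_∞ = M₀·(F₁/F₀) = 634 × 129/191 = 428.20 Gt C.
The anomaly ΔM(t) = M(t) − M_∞ decays as ΔM₀·e^(−t/τ) with ΔM₀ = 634 − 428.20 = 205.8 Gt C.
At t = 5.13 yr, e^(−t/τ) = e^(−1.545) = 0.2132, so ΔM = 43.88 Gt C and M = 428.20 + 43.88 = 472.08 Gt C.

472 Gt C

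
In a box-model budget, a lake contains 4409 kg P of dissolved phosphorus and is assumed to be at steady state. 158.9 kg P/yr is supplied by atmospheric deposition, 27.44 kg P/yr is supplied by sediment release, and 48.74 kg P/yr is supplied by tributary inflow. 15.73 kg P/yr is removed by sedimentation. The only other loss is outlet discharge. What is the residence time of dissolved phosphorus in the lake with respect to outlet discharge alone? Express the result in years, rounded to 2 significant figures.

20 yr

At steady state ΣF_in = ΣF_out.
ΣF_in = 158.9 + 27.44 + 48.74 = 235.08 kg P/yr.
Outlet discharge flux = ΣF_in − (15.73) = 235.08 − 15.73 = 219.4 kg P/yr.
τ = M / F = 4409 / 219.4 = 20.10 yr.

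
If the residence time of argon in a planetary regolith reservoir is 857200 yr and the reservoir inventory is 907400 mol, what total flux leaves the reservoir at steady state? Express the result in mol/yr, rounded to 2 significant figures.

F = M / τ = 907400 / 857200 = 1.059 mol/yr.

1.1 mol/yr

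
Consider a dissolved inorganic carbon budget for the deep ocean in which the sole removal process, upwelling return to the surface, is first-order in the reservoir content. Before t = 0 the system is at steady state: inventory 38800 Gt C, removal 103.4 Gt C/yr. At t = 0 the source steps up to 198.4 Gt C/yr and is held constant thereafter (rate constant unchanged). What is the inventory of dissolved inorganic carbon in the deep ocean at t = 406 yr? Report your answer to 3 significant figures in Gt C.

62400 Gt C

Residence time τ = M₀/F₀ = 375.2 yr. The eventual steady state is M_∞ = M₀·(F₁/F₀) = 38800 × 198.4/103.4 = 74448 Gt C.
The anomaly ΔM(t) = M(t) − M_∞ decays as ΔM₀·e^(−t/τ) with ΔM₀ = 38800 − 74448 = −35650 Gt C.
At t = 406 yr, e^(−t/τ) = e^(−1.082) = 0.3389, so ΔM = −12080 Gt C and M = 74448 − 12080 = 62366 Gt C.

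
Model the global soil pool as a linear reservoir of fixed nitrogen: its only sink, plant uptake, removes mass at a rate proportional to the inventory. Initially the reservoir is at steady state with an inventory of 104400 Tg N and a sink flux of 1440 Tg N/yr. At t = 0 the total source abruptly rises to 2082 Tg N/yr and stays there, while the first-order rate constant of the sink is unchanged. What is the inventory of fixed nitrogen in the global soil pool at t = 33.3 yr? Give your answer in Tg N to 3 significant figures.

122000 Tg N

τ = M₀/F₀ = 104400/1440 = 72.50 yr; rate constant k = 1/τ.
New steady state M_∞ = F₁/k = F₁·τ = 2082 × 72.50 = 150940 Tg N.
M(t) = M_∞ + (M₀ − M_∞)·e^(−t/τ); t/τ = 33.3/72.50 = 0.4593, so e^(−t/τ) = 0.6317.
M(t) = 150940 − 46540 × 0.6317 = 121540 Tg N.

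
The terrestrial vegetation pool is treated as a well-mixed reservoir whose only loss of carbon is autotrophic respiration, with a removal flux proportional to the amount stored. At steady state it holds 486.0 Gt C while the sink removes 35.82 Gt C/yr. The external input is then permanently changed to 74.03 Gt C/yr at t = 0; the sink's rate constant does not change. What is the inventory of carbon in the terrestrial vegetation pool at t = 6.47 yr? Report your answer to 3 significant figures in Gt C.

τ = M₀/F₀ = 486.0/35.82 = 13.57 yr; rate constant k = 1/τ.
New steady state M_∞ = F₁/k = F₁·τ = 74.03 × 13.57 = 1004.4 Gt C.
M(t) = M_∞ + (M₀ − M_∞)·e^(−t/τ); t/τ = 6.47/13.57 = 0.4769, so e^(−t/τ) = 0.6207.
M(t) = 1004.4 − 518.4 × 0.6207 = 682.63 Gt C.

683 Gt C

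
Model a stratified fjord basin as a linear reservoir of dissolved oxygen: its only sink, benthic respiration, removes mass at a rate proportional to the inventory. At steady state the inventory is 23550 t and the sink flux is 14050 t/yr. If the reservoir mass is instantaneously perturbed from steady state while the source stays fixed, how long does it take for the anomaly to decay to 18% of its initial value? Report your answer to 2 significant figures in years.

For a linear reservoir the anomaly decays as exp(−t/τ) with τ = M/F = 23550/14050 = 1.676 yr.
exp(−t/τ) = 0.18 ⇒ t = −τ ln(0.18) = 1.676 × 1.715 = 2.874 yr.

2.9 yr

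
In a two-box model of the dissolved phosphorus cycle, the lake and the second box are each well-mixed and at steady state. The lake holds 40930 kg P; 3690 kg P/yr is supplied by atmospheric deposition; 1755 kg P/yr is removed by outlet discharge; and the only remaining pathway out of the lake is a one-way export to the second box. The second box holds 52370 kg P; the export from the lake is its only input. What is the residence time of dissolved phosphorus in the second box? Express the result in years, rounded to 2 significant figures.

27 yr

Balance the lake: ΣF_in = 3690.0 kg P/yr.
Export to the second box = ΣF_in − (1755) = 1935.0 kg P/yr.
At steady state the output of the second box equals its input, 1935.0 kg P/yr.
τ = M / F = 52370 / 1935.0 = 27.06 yr.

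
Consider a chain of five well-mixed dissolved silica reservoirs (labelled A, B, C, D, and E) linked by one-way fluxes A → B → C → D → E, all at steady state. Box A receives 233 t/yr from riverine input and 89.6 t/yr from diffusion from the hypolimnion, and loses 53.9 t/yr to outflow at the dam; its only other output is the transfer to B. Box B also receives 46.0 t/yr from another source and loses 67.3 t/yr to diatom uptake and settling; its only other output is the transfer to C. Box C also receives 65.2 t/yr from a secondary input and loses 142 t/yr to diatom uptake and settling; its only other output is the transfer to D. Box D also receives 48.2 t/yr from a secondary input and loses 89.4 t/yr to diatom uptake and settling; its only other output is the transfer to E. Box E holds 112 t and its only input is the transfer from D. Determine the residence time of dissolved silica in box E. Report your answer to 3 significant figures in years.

Box A: F(A→B) = (233 + 89.6) − 53.9 = 268.70 t/yr.
Box B: F(B→C) = (268.70 + 46.0) − 67.3 = 247.40 t/yr.
Box C: F(C→D) = (247.40 + 65.2) − 142 = 170.60 t/yr.
Box D: F(D→E) = (170.60 + 48.2) − 89.4 = 129.40 t/yr.
Box E throughput = its input = 129.40 t/yr; τ = 112 / 129.40 = 0.8655 yr.

0.866 yr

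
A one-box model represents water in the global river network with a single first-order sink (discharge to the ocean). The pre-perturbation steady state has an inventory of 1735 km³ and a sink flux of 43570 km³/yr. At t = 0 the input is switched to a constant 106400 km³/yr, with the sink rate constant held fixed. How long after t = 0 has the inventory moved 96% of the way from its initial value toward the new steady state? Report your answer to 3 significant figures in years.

0.128 yr

τ = M₀/F₀ = 1735/43570 = 0.03982 yr.
The remaining gap fraction is e^(−t/τ); 96% covered ⇒ e^(−t/τ) = 0.0400.
t = −τ ln(0.0400) = 0.03982 × 3.219 = 0.1282 yr.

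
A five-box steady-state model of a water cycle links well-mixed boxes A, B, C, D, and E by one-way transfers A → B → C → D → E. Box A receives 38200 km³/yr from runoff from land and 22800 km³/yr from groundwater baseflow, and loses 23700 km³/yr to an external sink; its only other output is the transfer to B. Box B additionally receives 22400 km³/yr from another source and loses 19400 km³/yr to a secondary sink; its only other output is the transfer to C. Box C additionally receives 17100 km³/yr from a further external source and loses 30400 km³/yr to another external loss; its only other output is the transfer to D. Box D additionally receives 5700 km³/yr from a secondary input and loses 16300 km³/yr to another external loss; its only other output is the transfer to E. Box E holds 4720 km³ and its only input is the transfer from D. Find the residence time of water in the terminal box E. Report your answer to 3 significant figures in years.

0.288 yr

Box A: F(A→B) = (38200 + 22800) − 23700 = 37300 km³/yr.
Box B: F(B→C) = (37300 + 22400) − 19400 = 40300 km³/yr.
Box C: F(C→D) = (40300 + 17100) − 30400 = 27000 km³/yr.
Box D: F(D→E) = (27000 + 5700) − 16300 = 16400 km³/yr.
Box E throughput = its input = 16400 km³/yr; τ = 4720 / 16400 = 0.2878 yr.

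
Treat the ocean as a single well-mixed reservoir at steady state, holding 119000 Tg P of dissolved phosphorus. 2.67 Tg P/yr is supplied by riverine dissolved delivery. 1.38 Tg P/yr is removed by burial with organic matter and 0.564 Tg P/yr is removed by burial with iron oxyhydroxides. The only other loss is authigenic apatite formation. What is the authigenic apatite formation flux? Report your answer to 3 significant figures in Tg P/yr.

0.726 Tg P/yr

At steady state ΣF_in = ΣF_out.
ΣF_in = 2.6700 Tg P/yr.
Authigenic apatite formation flux = ΣF_in − (1.38 + 0.564) = 2.6700 − 1.944 = 0.7260 Tg P/yr.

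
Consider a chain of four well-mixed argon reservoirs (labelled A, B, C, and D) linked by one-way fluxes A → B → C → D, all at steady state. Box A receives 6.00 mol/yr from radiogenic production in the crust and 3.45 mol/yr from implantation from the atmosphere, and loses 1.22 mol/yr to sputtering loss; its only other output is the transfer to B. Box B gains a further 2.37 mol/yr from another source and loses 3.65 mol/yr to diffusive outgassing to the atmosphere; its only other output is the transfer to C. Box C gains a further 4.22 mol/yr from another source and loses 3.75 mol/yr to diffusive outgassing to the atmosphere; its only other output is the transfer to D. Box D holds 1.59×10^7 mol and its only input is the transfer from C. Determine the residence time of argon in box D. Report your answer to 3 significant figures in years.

Box A: F(A→B) = (6.00 + 3.45) − 1.22 = 8.2300 mol/yr.
Box B: F(B→C) = (8.2300 + 2.37) − 3.65 = 6.9500 mol/yr.
Box C: F(C→D) = (6.9500 + 4.22) − 3.75 = 7.4200 mol/yr.
Box D throughput = its input = 7.4200 mol/yr; τ = 1.59×10^7 / 7.4200 = 2.143×10^6 yr.

2.14×10^6 yr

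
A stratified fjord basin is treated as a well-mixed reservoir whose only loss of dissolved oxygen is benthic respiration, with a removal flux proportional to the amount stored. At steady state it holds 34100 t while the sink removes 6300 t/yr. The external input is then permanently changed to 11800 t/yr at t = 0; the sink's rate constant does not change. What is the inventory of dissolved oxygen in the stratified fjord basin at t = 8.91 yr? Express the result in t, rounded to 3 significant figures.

The sink rate constant is k = F₀/M₀ = 6300/34100 = 0.1848 yr⁻¹.
Solving dM/dt = F₁ − kM with M(0) = M₀ gives M(t) = F₁/k + (M₀ − F₁/k)·e^(−kt).
F₁/k = 11800/0.1848 = 63870 t; kt = 0.1848 × 8.91 = 1.646, e^(−kt) = 0.1928.
M(8.91) = 63870 + (34100 − 63870) × 0.1928 = 63870 − 5739 = 58130 t.

58100 t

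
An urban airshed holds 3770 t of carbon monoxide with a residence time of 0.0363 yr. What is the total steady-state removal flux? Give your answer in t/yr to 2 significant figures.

100000 t/yr

F = M / τ = 3770 / 0.0363 = 103900 t/yr.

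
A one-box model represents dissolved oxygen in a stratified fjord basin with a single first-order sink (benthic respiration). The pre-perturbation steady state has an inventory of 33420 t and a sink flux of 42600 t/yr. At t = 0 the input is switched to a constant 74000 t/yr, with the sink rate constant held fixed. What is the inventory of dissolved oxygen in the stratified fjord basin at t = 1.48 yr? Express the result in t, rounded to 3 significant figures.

54300 t

Residence time τ = M₀/F₀ = 0.7845 yr. The eventual steady state is M_∞ = M₀·(F₁/F₀) = 33420 × 74000/42600 = 58054 t.
The anomaly ΔM(t) = M(t) − M_∞ decays as ΔM₀·e^(−t/τ) with ΔM₀ = 33420 − 58054 = −24630 t.
At t = 1.48 yr, e^(−t/τ) = e^(−1.887) = 0.1516, so ΔM = −3734 t and M = 58054 − 3734 = 54319 t.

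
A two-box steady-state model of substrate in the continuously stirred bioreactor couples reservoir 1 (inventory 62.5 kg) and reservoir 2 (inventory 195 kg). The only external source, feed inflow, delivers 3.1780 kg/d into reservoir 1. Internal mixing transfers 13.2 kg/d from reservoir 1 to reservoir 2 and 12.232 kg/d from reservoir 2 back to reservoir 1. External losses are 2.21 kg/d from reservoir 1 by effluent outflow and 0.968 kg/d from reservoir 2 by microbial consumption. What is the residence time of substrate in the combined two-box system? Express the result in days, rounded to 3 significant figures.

81.0 d

For the system as a whole, the A↔B exchange is internal and contributes nothing to the throughput; only the external sinks remove mass.
M_total = 62.5 + 195 = 257.50 kg.
ΣF_external_out = 2.21 + 0.968 = 3.1780 kg/d.
τ = M_total / ΣF_ext = 257.50 / 3.1780 = 81.03 d.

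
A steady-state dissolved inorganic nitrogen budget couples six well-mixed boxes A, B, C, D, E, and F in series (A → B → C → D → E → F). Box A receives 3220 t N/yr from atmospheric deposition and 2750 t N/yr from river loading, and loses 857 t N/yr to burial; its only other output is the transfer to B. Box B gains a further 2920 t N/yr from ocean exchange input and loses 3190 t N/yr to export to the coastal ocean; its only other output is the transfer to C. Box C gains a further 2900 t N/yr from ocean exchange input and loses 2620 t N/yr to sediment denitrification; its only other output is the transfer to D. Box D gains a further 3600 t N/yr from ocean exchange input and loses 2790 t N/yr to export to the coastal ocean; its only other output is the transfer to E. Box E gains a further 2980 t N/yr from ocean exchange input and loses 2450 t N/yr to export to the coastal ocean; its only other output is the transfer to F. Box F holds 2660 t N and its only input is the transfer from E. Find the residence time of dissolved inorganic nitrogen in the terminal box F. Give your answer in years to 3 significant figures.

Box A: F(A→B) = (3220 + 2750) − 857 = 5113.0 t N/yr.
Box B: F(B→C) = (5113.0 + 2920) − 3190 = 4843.0 t N/yr.
Box C: F(C→D) = (4843.0 + 2900) − 2620 = 5123.0 t N/yr.
Box D: F(D→E) = (5123.0 + 3600) − 2790 = 5933.0 t N/yr.
Box E: F(E→F) = (5933.0 + 2980) − 2450 = 6463.0 t N/yr.
Box F throughput = its input = 6463.0 t N/yr; τ = 2660 / 6463.0 = 0.4116 yr.

0.412 yr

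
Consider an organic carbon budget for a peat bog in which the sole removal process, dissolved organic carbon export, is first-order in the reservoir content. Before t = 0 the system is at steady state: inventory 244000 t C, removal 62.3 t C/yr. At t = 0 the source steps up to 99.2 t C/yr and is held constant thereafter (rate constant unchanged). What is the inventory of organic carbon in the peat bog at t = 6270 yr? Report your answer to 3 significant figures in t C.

Residence time τ = M₀/F₀ = 3917 yr. The eventual steady state is M_∞ = M₀·(F₁/F₀) = 244000 × 99.2/62.3 = 388520 t C.
The anomaly ΔM(t) = M(t) − M_∞ decays as ΔM₀·e^(−t/τ) with ΔM₀ = 244000 − 388520 = −144500 t C.
At t = 6270 yr, e^(−t/τ) = e^(−1.601) = 0.2017, so ΔM = −29150 t C and M = 388520 − 29150 = 359370 t C.

359000 t C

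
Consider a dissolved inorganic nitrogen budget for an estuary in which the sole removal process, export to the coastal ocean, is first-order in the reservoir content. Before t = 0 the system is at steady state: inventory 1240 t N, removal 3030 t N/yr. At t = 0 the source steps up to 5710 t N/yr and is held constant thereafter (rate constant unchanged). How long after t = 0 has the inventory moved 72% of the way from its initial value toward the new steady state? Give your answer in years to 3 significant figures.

τ = M₀/F₀ = 1240/3030 = 0.4092 yr.
The remaining gap fraction is e^(−t/τ); 72% covered ⇒ e^(−t/τ) = 0.280.
t = −τ ln(0.280) = 0.4092 × 1.273 = 0.5209 yr.

0.521 yr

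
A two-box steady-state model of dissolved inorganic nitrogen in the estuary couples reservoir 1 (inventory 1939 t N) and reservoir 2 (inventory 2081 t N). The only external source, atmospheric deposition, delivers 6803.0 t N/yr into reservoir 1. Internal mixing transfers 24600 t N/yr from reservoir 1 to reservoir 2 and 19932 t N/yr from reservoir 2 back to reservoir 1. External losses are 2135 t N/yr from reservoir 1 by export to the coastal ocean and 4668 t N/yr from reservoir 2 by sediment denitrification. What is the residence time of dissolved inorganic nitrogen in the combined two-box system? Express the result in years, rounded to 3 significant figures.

Residence time in the combined system uses the total inventory and the total *external* removal — internal exchanges between the two boxes cancel.
M_total = 1939 + 2081 = 4020.0 t N.
ΣF_external_out = 2135 + 4668 = 6803.0 t N/yr.
τ = M_total / ΣF_ext = 4020.0 / 6803.0 = 0.5909 yr.

0.591 yr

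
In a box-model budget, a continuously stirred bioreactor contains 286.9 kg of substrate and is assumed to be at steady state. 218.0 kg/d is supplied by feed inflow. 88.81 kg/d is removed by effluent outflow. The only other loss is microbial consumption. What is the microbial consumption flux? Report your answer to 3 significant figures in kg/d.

129 kg/d

At steady state ΣF_in = ΣF_out.
ΣF_in = 218.00 kg/d.
Microbial consumption flux = ΣF_in − (88.81) = 218.00 − 88.81 = 129.2 kg/d.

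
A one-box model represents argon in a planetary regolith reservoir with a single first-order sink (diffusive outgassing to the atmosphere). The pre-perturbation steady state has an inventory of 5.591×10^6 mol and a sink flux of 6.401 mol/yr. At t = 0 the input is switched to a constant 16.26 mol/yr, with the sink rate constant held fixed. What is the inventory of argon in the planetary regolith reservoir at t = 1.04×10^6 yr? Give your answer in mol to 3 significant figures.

1.16×10^7 mol

τ = M₀/F₀ = 5.591×10^6/6.401 = 873500 yr; rate constant k = 1/τ.
New steady state M_∞ = F₁/k = F₁·τ = 16.26 × 873500 = 1.4202×10^7 mol.
M(t) = M_∞ + (M₀ − M_∞)·e^(−t/τ); t/τ = 1.04×10^6/873500 = 1.191, so e^(−t/τ) = 0.3040.
M(t) = 1.4202×10^7 − 8.611×10^6 × 0.3040 = 1.1584×10^7 mol.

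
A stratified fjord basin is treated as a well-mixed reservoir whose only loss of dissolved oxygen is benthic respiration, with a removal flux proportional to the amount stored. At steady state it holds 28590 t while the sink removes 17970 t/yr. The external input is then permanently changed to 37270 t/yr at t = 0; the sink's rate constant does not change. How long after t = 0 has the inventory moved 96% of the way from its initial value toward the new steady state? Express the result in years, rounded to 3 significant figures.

τ = M₀/F₀ = 28590/17970 = 1.591 yr.
The remaining gap fraction is e^(−t/τ); 96% covered ⇒ e^(−t/τ) = 0.0400.
t = −τ ln(0.0400) = 1.591 × 3.219 = 5.121 yr.

5.12 yr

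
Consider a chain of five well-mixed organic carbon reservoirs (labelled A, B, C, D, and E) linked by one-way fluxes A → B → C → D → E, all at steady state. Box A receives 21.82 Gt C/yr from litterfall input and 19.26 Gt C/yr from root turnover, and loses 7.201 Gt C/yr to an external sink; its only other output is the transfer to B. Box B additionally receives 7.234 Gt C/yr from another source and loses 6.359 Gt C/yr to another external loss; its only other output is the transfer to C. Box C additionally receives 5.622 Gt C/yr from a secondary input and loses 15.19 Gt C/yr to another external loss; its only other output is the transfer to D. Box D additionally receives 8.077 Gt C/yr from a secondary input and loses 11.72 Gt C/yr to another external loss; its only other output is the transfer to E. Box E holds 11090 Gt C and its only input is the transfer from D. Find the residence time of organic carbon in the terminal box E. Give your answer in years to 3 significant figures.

Box A: F(A→B) = (21.82 + 19.26) − 7.201 = 33.879 Gt C/yr.
Box B: F(B→C) = (33.879 + 7.234) − 6.359 = 34.754 Gt C/yr.
Box C: F(C→D) = (34.754 + 5.622) − 15.19 = 25.186 Gt C/yr.
Box D: F(D→E) = (25.186 + 8.077) − 11.72 = 21.543 Gt C/yr.
Box E throughput = its input = 21.543 Gt C/yr; τ = 11090 / 21.543 = 514.8 yr.

515 yr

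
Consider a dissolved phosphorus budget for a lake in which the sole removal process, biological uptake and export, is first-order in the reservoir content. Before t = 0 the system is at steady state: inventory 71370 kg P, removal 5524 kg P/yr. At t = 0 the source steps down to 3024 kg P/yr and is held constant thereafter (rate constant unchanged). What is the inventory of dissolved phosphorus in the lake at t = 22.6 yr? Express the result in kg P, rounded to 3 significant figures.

The sink rate constant is k = F₀/M₀ = 5524/71370 = 0.07740 yr⁻¹.
Solving dM/dt = F₁ − kM with M(0) = M₀ gives M(t) = F₁/k + (M₀ − F₁/k)·e^(−kt).
F₁/k = 3024/0.07740 = 39070 kg P; kt = 0.07740 × 22.6 = 1.749, e^(−kt) = 0.1739.
M(22.6) = 39070 + (71370 − 39070) × 0.1739 = 39070 + 5617 = 44687 kg P.

44700 kg P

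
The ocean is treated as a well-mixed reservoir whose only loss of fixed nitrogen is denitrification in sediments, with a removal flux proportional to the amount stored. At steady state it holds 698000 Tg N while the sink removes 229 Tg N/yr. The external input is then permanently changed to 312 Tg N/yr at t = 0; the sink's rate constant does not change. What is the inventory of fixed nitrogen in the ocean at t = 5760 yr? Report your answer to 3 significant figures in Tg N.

913000 Tg N

The sink rate constant is k = F₀/M₀ = 229/698000 = 0.0003281 yr⁻¹.
Solving dM/dt = F₁ − kM with M(0) = M₀ gives M(t) = F₁/k + (M₀ − F₁/k)·e^(−kt).
F₁/k = 312/0.0003281 = 950990 Tg N; kt = 0.0003281 × 5760 = 1.890, e^(−kt) = 0.1511.
M(5760) = 950990 + (698000 − 950990) × 0.1511 = 950990 − 38230 = 912760 Tg N.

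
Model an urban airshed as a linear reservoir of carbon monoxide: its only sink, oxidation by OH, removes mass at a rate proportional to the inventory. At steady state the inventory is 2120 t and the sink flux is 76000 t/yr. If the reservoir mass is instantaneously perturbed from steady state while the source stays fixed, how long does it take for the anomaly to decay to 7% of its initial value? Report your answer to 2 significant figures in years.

For a linear reservoir the anomaly decays as exp(−t/τ) with τ = M/F = 2120/76000 = 0.02789 yr.
exp(−t/τ) = 0.07 ⇒ t = −τ ln(0.07) = 0.02789 × 2.659 = 0.07418 yr.

0.074 yr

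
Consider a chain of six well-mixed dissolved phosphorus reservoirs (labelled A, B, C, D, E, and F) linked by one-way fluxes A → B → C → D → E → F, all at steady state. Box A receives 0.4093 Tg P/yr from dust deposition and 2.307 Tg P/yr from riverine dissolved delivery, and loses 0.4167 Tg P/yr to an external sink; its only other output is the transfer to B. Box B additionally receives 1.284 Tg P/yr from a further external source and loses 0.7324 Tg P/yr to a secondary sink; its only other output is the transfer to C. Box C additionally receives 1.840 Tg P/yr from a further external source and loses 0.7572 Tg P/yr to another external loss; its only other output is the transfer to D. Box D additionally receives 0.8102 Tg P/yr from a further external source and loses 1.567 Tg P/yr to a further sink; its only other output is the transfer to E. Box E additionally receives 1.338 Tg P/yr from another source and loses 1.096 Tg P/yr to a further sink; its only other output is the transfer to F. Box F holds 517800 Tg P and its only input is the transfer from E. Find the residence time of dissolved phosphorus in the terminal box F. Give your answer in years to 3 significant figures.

Box A: F(A→B) = (0.4093 + 2.307) − 0.4167 = 2.2996 Tg P/yr.
Box B: F(B→C) = (2.2996 + 1.284) − 0.7324 = 2.8512 Tg P/yr.
Box C: F(C→D) = (2.8512 + 1.840) − 0.7572 = 3.9340 Tg P/yr.
Box D: F(D→E) = (3.9340 + 0.8102) − 1.567 = 3.1772 Tg P/yr.
Box E: F(E→F) = (3.1772 + 1.338) − 1.096 = 3.4192 Tg P/yr.
Box F throughput = its input = 3.4192 Tg P/yr; τ = 517800 / 3.4192 = 151400 yr.

151000 yr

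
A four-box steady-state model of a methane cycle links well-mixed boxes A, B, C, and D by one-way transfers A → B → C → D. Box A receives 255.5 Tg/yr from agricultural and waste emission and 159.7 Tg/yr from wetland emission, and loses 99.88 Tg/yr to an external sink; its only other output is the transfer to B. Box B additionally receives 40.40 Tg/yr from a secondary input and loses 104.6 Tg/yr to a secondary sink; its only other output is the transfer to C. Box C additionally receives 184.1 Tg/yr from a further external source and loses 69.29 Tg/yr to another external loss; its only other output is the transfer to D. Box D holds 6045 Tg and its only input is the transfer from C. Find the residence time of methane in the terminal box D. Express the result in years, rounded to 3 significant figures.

16.5 yr

Box A: F(A→B) = (255.5 + 159.7) − 99.88 = 315.32 Tg/yr.
Box B: F(B→C) = (315.32 + 40.40) − 104.6 = 251.12 Tg/yr.
Box C: F(C→D) = (251.12 + 184.1) − 69.29 = 365.93 Tg/yr.
Box D throughput = its input = 365.93 Tg/yr; τ = 6045 / 365.93 = 16.52 yr.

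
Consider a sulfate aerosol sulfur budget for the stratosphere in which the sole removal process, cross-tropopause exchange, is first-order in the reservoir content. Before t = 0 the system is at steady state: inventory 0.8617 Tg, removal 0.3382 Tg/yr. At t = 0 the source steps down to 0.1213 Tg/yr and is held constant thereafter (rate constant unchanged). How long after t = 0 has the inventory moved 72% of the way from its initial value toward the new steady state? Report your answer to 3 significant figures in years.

τ = M₀/F₀ = 0.8617/0.3382 = 2.548 yr.
The remaining gap fraction is e^(−t/τ); 72% covered ⇒ e^(−t/τ) = 0.280.
t = −τ ln(0.280) = 2.548 × 1.273 = 3.243 yr.

3.24 yr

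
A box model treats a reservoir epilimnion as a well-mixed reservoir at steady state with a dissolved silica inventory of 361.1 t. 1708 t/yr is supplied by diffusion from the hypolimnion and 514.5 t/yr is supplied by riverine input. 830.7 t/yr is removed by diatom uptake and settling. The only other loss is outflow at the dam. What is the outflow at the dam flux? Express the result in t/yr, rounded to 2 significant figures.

At steady state ΣF_in = ΣF_out.
ΣF_in = 1708 + 514.5 = 2222.5 t/yr.
Outflow at the dam flux = ΣF_in − (830.7) = 2222.5 − 830.7 = 1392 t/yr.

1400 t/yr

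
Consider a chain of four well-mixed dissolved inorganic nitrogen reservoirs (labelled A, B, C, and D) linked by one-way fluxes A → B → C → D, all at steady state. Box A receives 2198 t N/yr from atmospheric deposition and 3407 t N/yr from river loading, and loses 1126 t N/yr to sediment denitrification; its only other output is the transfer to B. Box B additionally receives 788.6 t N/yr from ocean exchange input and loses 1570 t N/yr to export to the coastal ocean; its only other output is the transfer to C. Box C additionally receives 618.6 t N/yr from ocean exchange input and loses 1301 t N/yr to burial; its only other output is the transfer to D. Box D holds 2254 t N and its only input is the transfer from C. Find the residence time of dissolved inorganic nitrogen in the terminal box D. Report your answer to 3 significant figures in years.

0.748 yr

Box A: F(A→B) = (2198 + 3407) − 1126 = 4479.0 t N/yr.
Box B: F(B→C) = (4479.0 + 788.6) − 1570 = 3697.6 t N/yr.
Box C: F(C→D) = (3697.6 + 618.6) − 1301 = 3015.2 t N/yr.
Box D throughput = its input = 3015.2 t N/yr; τ = 2254 / 3015.2 = 0.7475 yr.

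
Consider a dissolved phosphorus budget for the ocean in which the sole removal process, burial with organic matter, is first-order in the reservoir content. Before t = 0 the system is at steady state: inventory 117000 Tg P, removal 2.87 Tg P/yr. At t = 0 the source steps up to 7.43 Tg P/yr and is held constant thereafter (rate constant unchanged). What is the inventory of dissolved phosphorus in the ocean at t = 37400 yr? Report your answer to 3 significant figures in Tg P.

The sink rate constant is k = F₀/M₀ = 2.87/117000 = 2.453×10^-5 yr⁻¹.
Solving dM/dt = F₁ − kM with M(0) = M₀ gives M(t) = F₁/k + (M₀ − F₁/k)·e^(−kt).
F₁/k = 7.43/2.453×10^-5 = 302900 Tg P; kt = 2.453×10^-5 × 37400 = 0.9174, e^(−kt) = 0.3995.
M(37400) = 302900 + (117000 − 302900) × 0.3995 = 302900 − 74270 = 228620 Tg P.

229000 Tg P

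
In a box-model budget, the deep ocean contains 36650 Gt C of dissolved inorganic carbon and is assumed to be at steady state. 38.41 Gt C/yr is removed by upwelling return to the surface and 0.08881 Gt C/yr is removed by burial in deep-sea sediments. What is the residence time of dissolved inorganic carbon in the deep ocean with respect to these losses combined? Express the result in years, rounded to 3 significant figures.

952 yr

Total removal = 38.41 + 0.08881 = 38.499 Gt C/yr.
τ = M / ΣF_out = 36650 / 38.499 = 952.0 yr.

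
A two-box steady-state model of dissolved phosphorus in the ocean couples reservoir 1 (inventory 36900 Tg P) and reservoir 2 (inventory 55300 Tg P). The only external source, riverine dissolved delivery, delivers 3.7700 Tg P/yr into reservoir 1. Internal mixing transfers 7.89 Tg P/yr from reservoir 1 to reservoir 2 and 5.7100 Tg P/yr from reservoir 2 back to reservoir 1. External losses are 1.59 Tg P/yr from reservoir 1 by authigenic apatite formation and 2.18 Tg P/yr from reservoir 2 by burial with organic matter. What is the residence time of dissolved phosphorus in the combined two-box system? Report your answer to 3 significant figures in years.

24500 yr

For the system as a whole, the A↔B exchange is internal and contributes nothing to the throughput; only the external sinks remove mass.
M_total = 36900 + 55300 = 92200 Tg P.
ΣF_external_out = 1.59 + 2.18 = 3.7700 Tg P/yr.
τ = M_total / ΣF_ext = 92200 / 3.7700 = 24460 yr.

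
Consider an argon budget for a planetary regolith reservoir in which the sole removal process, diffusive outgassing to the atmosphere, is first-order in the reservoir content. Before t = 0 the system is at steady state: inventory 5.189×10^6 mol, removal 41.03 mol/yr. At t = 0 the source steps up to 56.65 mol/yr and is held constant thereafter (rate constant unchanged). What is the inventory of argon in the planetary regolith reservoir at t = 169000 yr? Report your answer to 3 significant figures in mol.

τ = M₀/F₀ = 5.189×10^6/41.03 = 126500 yr; rate constant k = 1/τ.
New steady state M_∞ = F₁/k = F₁·τ = 56.65 × 126500 = 7.1644×10^6 mol.
M(t) = M_∞ + (M₀ − M_∞)·e^(−t/τ); t/τ = 169000/126500 = 1.336, so e^(−t/τ) = 0.2628.
M(t) = 7.1644×10^6 − 1.975×10^6 × 0.2628 = 6.6453×10^6 mol.

6.65×10^6 mol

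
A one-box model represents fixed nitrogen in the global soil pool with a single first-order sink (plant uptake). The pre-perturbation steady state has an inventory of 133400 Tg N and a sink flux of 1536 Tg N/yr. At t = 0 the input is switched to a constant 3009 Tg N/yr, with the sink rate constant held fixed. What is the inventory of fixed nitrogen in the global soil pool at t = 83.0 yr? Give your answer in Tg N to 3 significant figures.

Residence time τ = M₀/F₀ = 86.85 yr. The eventual steady state is M_∞ = M₀·(F₁/F₀) = 133400 × 3009/1536 = 261330 Tg N.
The anomaly ΔM(t) = M(t) − M_∞ decays as ΔM₀·e^(−t/τ) with ΔM₀ = 133400 − 261330 = −127900 Tg N.
At t = 83.0 yr, e^(−t/τ) = e^(−0.9557) = 0.3845, so ΔM = −49190 Tg N and M = 261330 − 49190 = 212130 Tg N.

212000 Tg N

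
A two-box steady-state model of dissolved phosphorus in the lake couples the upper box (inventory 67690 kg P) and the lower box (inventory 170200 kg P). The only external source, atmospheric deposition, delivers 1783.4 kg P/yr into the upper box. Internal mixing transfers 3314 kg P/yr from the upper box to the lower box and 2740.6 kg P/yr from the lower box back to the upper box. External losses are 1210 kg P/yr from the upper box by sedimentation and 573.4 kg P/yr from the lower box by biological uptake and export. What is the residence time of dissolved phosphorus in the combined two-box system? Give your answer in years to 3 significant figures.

133 yr

Treat the two boxes together as one reservoir: the mixing fluxes between them are internal recycling, so τ = ΣM / Σ(external losses).
M_total = 67690 + 170200 = 237890 kg P.
ΣF_external_out = 1210 + 573.4 = 1783.4 kg P/yr.
τ = M_total / ΣF_ext = 237890 / 1783.4 = 133.4 yr.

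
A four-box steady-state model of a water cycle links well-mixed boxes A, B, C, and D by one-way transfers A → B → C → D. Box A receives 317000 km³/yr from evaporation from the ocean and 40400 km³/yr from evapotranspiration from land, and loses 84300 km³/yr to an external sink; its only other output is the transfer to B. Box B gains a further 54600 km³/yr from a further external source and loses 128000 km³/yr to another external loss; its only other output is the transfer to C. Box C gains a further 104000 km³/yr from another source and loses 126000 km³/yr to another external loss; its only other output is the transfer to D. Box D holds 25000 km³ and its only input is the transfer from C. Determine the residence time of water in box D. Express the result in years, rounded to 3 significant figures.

Box A: F(A→B) = (317000 + 40400) − 84300 = 273100 km³/yr.
Box B: F(B→C) = (273100 + 54600) − 128000 = 199700 km³/yr.
Box C: F(C→D) = (199700 + 104000) − 126000 = 177700 km³/yr.
Box D throughput = its input = 177700 km³/yr; τ = 25000 / 177700 = 0.1407 yr.

0.141 yr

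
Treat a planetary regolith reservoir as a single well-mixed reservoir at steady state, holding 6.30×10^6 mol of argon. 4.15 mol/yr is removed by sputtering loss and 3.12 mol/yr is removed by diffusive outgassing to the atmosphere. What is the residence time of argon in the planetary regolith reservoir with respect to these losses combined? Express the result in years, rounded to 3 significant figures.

867000 yr

Total removal = 4.150 + 3.120 = 7.2700 mol/yr.
τ = M / ΣF_out = 6.30×10^6 / 7.2700 = 866600 yr.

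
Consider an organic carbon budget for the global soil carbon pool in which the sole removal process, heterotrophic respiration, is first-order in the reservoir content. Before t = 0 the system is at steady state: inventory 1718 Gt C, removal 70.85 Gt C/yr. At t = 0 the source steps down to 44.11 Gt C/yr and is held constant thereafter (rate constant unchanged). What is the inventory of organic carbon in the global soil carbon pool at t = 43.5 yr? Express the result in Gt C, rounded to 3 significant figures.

Residence time τ = M₀/F₀ = 24.25 yr. The eventual steady state is M_∞ = M₀·(F₁/F₀) = 1718 × 44.11/70.85 = 1069.6 Gt C.
The anomaly ΔM(t) = M(t) − M_∞ decays as ΔM₀·e^(−t/τ) with ΔM₀ = 1718 − 1069.6 = 648.4 Gt C.
At t = 43.5 yr, e^(−t/τ) = e^(−1.794) = 0.1663, so ΔM = 107.8 Gt C and M = 1069.6 + 107.8 = 1177.4 Gt C.

1180 Gt C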